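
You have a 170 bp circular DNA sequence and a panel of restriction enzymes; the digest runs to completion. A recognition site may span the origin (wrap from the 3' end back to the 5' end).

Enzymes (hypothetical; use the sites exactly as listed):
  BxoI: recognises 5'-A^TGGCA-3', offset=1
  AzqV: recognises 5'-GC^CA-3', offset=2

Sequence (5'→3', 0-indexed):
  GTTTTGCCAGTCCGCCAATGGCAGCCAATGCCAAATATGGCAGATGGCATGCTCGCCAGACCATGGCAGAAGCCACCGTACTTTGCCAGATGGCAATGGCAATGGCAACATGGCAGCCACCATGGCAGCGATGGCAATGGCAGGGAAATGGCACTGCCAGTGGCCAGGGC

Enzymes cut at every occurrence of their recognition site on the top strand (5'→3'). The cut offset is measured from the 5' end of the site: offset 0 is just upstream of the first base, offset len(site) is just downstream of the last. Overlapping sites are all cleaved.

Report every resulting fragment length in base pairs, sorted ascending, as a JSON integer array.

Site scan:
  BxoI (ATGGCA, off=1): starts [17, 36, 43, 62, 89, 95, 101, 109, 121, 130, 136, 147] → cuts [18, 37, 44, 63, 90, 96, 102, 110, 122, 131, 137, 148]
  AzqV (GCCA, off=2): starts [5, 13, 23, 29, 54, 71, 84, 115, 155, 162] → cuts [7, 15, 25, 31, 56, 73, 86, 117, 157, 164]

Pooled cuts: [7, 15, 18, 25, 31, 37, 44, 56, 63, 73, 86, 90, 96, 102, 110, 117, 122, 131, 137, 148, 157, 164]

Fragment lengths:
  7→15: 8 bp
  15→18: 3 bp
  18→25: 7 bp
  25→31: 6 bp
  31→37: 6 bp
  37→44: 7 bp
  44→56: 12 bp
  56→63: 7 bp
  63→73: 10 bp
  73→86: 13 bp
  86→90: 4 bp
  90→96: 6 bp
  96→102: 6 bp
  102→110: 8 bp
  110→117: 7 bp
  117→122: 5 bp
  122→131: 9 bp
  131→137: 6 bp
  137→148: 11 bp
  148→157: 9 bp
  157→164: 7 bp
  164→7 (wrap): 170-164+7 = 13 bp

[3,4,5,6,6,6,6,6,7,7,7,7,7,8,8,9,9,10,11,12,13,13]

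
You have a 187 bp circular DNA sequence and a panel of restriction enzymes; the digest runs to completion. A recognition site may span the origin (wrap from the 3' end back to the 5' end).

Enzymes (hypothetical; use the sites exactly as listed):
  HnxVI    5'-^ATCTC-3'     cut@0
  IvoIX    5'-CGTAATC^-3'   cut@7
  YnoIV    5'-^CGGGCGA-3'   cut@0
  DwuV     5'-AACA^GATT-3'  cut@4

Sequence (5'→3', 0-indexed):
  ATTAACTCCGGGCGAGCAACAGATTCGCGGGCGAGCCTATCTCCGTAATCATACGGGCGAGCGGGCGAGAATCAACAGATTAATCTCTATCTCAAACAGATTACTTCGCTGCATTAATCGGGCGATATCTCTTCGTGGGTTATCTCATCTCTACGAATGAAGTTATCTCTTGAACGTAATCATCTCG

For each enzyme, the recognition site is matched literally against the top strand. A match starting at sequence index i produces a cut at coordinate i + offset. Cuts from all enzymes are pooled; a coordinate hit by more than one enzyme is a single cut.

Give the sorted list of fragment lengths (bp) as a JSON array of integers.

[3,5,5,6,6,8,8,10,11,12,13,14,15,16,17,18,20]

Per-enzyme occurrences:
  HnxVI ATCTC/0: at [38, 82, 88, 126, 141, 146, 164, 181] ⇒ [38, 82, 88, 126, 141, 146, 164, 181]
  IvoIX CGTAATC/7: at [43, 174] ⇒ [50, 181]
  YnoIV CGGGCGA/0: at [8, 27, 53, 61, 118] ⇒ [8, 27, 53, 61, 118]
  DwuV AACAGATT/4: at [17, 73, 94] ⇒ [21, 77, 98]

All cut coordinates (distinct, sorted): [8, 21, 27, 38, 50, 53, 61, 77, 82, 88, 98, 118, 126, 141, 146, 164, 181]

Fragment lengths:
  8→21: 13 bp
  21→27: 6 bp
  27→38: 11 bp
  38→50: 12 bp
  50→53: 3 bp
  53→61: 8 bp
  61→77: 16 bp
  77→82: 5 bp
  82→88: 6 bp
  88→98: 10 bp
  98→118: 20 bp
  118→126: 8 bp
  126→141: 15 bp
  141→146: 5 bp
  146→164: 18 bp
  164→181: 17 bp
  181→8 (wrap): 187-181+8 = 14 bp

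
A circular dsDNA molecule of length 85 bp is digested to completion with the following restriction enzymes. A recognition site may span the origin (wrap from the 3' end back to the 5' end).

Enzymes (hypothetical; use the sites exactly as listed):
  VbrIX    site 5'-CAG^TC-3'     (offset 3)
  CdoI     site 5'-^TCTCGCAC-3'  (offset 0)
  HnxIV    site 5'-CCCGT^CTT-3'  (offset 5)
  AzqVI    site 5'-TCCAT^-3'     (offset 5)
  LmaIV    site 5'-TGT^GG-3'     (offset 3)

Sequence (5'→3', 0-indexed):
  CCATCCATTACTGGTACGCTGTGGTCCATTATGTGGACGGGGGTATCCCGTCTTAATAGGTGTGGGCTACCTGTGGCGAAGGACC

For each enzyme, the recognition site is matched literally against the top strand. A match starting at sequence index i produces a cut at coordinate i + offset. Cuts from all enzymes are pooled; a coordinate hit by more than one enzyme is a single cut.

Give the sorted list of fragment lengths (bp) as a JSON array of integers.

Per-enzyme occurrences:
  VbrIX (CAGTC, off=3): no sites
  CdoI (TCTCGCAC, off=0): no sites
  HnxIV CCCGTCTT/5: at [46] ⇒ [51]
  AzqVI TCCAT/5: at [3, 24] ⇒ [8, 29]
  LmaIV TGTGG/3: at [19, 31, 60, 71] ⇒ [22, 34, 63, 74]

All cut coordinates (distinct, sorted): [8, 22, 29, 34, 51, 63, 74]

Fragments:
  8→22: 14 bp
  22→29: 7 bp
  29→34: 5 bp
  34→51: 17 bp
  51→63: 12 bp
  63→74: 11 bp
  74→8 (wrap): 85-74+8 = 19 bp

[5,7,11,12,14,17,19]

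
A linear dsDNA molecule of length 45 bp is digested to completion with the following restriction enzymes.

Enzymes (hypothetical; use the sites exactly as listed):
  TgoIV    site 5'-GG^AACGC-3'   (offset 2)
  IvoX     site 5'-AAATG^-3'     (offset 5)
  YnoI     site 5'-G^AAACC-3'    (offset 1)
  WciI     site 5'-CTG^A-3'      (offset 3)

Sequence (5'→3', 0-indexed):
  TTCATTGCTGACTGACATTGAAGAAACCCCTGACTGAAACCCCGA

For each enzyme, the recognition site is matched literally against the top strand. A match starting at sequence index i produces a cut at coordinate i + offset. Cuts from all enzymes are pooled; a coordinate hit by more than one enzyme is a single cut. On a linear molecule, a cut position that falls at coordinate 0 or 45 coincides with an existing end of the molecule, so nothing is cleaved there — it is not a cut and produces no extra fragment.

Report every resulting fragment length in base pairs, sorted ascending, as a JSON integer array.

Scan for sites:
  TgoIV (GGAACGC, off=2): no sites
  IvoX (AAATG, off=5): no sites
  YnoI GAAACC/1: at [22, 35] ⇒ [23, 36]
  WciI CTGA/3: at [7, 11, 29, 33] ⇒ [10, 14, 32, 36]

All cut coordinates (distinct, sorted): [10, 14, 23, 32, 36]

Fragment lengths:
  [0,10): 10 bp
  [10,14): 4 bp
  [14,23): 9 bp
  [23,32): 9 bp
  [32,36): 4 bp
  [36,45): 9 bp

[4,4,9,9,9,10]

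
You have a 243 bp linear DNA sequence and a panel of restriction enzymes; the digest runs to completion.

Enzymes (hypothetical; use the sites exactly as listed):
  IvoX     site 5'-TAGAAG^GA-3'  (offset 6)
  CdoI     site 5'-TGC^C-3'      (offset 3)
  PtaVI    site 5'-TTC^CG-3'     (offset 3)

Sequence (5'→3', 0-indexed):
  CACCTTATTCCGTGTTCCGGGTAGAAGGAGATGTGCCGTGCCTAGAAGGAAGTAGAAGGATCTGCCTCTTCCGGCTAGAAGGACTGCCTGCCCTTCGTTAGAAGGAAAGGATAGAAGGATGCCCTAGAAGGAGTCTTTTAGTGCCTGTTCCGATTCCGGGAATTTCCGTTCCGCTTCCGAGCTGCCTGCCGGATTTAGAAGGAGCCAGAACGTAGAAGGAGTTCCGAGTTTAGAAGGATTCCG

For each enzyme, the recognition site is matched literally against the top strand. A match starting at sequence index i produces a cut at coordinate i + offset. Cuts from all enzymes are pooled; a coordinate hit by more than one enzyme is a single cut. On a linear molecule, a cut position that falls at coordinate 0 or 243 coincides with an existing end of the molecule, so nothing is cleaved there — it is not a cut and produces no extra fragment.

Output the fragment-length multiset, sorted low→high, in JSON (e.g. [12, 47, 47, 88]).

Per-enzyme occurrences:
  IvoX TAGAAGGA/6: at [21, 42, 52, 75, 98, 111, 124, 195, 212, 230] ⇒ [27, 48, 58, 81, 104, 117, 130, 201, 218, 236]
  CdoI TGCC/3: at [33, 38, 62, 84, 88, 119, 141, 182, 186] ⇒ [36, 41, 65, 87, 91, 122, 144, 185, 189]
  PtaVI TTCCG/3: at [7, 14, 68, 147, 153, 163, 168, 174, 221, 238] ⇒ [10, 17, 71, 150, 156, 166, 171, 177, 224, 241]

All cut coordinates (distinct, sorted): [10, 17, 27, 36, 41, 48, 58, 65, 71, 81, 87, 91, 104, 117, 122, 130, 144, 150, 156, 166, 171, 177, 185, 189, 201, 218, 224, 236, 241]

Fragments:
  [0,10): 10 bp
  [10,17): 7 bp
  [17,27): 10 bp
  [27,36): 9 bp
  [36,41): 5 bp
  [41,48): 7 bp
  [48,58): 10 bp
  [58,65): 7 bp
  [65,71): 6 bp
  [71,81): 10 bp
  [81,87): 6 bp
  [87,91): 4 bp
  [91,104): 13 bp
  [104,117): 13 bp
  [117,122): 5 bp
  [122,130): 8 bp
  [130,144): 14 bp
  [144,150): 6 bp
  [150,156): 6 bp
  [156,166): 10 bp
  [166,171): 5 bp
  [171,177): 6 bp
  [177,185): 8 bp
  [185,189): 4 bp
  [189,201): 12 bp
  [201,218): 17 bp
  [218,224): 6 bp
  [224,236): 12 bp
  [236,241): 5 bp
  [241,243): 2 bp

[2,4,4,5,5,5,5,6,6,6,6,6,6,7,7,7,8,8,9,10,10,10,10,10,12,12,13,13,14,17]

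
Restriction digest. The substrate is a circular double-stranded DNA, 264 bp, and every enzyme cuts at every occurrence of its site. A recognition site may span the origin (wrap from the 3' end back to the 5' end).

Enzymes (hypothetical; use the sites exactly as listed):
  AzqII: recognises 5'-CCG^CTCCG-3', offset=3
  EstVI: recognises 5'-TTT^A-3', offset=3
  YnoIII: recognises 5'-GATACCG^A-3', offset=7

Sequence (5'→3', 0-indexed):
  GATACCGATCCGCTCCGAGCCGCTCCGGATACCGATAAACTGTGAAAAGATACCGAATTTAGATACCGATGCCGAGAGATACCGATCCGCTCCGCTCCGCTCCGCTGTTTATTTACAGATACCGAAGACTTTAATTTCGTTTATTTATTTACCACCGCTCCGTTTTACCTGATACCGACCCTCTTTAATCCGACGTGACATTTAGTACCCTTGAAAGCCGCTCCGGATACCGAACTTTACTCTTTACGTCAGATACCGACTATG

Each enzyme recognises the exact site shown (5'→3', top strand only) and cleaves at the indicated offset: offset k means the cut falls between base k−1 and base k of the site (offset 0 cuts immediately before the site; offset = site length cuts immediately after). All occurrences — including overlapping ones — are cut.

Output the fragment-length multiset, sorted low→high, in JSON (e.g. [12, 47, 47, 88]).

[4,4,4,5,5,5,5,5,6,7,7,8,8,9,9,10,10,10,11,11,12,12,13,13,16,17,17,21]

Per-enzyme occurrences:
  AzqII (CCGCTCCG, off=3): starts [9, 19, 86, 91, 96, 154, 217] → cuts [12, 22, 89, 94, 99, 157, 220]
  EstVI (TTTA, off=3): starts [57, 107, 111, 129, 139, 143, 147, 163, 183, 200, 235, 242] → cuts [60, 110, 114, 132, 142, 146, 150, 166, 186, 203, 238, 245]
  YnoIII (GATACCGA, off=7): starts [0, 27, 48, 61, 77, 117, 170, 225, 251] → cuts [7, 34, 55, 68, 84, 124, 177, 232, 258]

Pooled cuts: [7, 12, 22, 34, 55, 60, 68, 84, 89, 94, 99, 110, 114, 124, 132, 142, 146, 150, 157, 166, 177, 186, 203, 220, 232, 238, 245, 258]

Fragments:
  7→12: 5 bp
  12→22: 10 bp
  22→34: 12 bp
  34→55: 21 bp
  55→60: 5 bp
  60→68: 8 bp
  68→84: 16 bp
  84→89: 5 bp
  89→94: 5 bp
  94→99: 5 bp
  99→110: 11 bp
  110→114: 4 bp
  114→124: 10 bp
  124→132: 8 bp
  132→142: 10 bp
  142→146: 4 bp
  146→150: 4 bp
  150→157: 7 bp
  157→166: 9 bp
  166→177: 11 bp
  177→186: 9 bp
  186→203: 17 bp
  203→220: 17 bp
  220→232: 12 bp
  232→238: 6 bp
  238→245: 7 bp
  245→258: 13 bp
  258→7 (wrap): 264-258+7 = 13 bp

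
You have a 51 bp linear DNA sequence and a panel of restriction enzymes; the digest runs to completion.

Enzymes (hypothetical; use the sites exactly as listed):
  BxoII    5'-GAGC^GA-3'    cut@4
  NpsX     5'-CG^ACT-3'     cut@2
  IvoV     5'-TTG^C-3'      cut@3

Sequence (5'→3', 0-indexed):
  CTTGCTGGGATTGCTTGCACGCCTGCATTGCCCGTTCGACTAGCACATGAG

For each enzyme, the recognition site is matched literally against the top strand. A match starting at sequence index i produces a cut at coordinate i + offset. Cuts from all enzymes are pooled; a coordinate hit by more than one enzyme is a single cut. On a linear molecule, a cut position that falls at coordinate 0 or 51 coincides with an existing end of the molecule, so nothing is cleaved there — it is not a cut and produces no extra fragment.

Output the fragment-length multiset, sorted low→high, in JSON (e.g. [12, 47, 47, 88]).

Site scan:
  BxoII (GAGCGA, off=4): no sites
  NpsX CGACT/2: at [36] ⇒ [38]
  IvoV TTGC/3: at [1, 10, 14, 27] ⇒ [4, 13, 17, 30]

All cut coordinates (distinct, sorted): [4, 13, 17, 30, 38]

Fragment lengths:
  [0,4): 4 bp
  [4,13): 9 bp
  [13,17): 4 bp
  [17,30): 13 bp
  [30,38): 8 bp
  [38,51): 13 bp

[4,4,8,9,13,13]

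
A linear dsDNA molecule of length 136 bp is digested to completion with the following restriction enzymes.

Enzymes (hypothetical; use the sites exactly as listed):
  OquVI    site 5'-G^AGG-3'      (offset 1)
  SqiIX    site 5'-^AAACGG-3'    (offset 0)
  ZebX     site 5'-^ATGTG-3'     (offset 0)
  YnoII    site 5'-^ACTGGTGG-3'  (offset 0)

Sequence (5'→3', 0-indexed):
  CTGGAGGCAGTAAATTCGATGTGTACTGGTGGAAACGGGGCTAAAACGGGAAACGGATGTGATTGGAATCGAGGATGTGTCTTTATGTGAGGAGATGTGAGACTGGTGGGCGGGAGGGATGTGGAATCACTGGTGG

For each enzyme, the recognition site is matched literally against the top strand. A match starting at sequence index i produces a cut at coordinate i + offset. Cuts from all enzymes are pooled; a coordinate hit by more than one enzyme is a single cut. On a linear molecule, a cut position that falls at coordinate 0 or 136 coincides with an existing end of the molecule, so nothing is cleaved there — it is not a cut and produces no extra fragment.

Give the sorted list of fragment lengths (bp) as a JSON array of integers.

[3,4,4,5,5,6,6,7,7,8,8,10,10,11,13,14,15]

Per-enzyme occurrences:
  OquVI GAGG/1: at [3, 70, 88, 113] ⇒ [4, 71, 89, 114]
  SqiIX AAACGG/0: at [32, 43, 50] ⇒ [32, 43, 50]
  ZebX ATGTG/0: at [18, 56, 74, 84, 94, 118] ⇒ [18, 56, 74, 84, 94, 118]
  YnoII ACTGGTGG/0: at [24, 101, 128] ⇒ [24, 101, 128]

All cut coordinates (distinct, sorted): [4, 18, 24, 32, 43, 50, 56, 71, 74, 84, 89, 94, 101, 114, 118, 128]

Fragments:
  [0,4): 4 bp
  [4,18): 14 bp
  [18,24): 6 bp
  [24,32): 8 bp
  [32,43): 11 bp
  [43,50): 7 bp
  [50,56): 6 bp
  [56,71): 15 bp
  [71,74): 3 bp
  [74,84): 10 bp
  [84,89): 5 bp
  [89,94): 5 bp
  [94,101): 7 bp
  [101,114): 13 bp
  [114,118): 4 bp
  [118,128): 10 bp
  [128,136): 8 bp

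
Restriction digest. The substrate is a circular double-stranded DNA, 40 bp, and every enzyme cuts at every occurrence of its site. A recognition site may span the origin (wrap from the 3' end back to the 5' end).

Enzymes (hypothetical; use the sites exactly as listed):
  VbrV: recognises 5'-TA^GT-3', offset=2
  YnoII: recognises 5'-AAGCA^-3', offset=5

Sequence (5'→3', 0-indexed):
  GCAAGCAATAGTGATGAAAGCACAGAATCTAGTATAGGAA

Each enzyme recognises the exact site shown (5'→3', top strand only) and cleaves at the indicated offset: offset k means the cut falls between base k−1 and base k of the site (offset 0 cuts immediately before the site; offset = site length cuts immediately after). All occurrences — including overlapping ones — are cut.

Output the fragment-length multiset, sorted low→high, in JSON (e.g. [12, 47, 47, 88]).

[3,4,9,12,12]

Per-enzyme occurrences:
  VbrV TAGT/2: at [8, 29] ⇒ [10, 31]
  YnoII AAGCA/5: at [2, 17, 38] ⇒ [3, 7, 22]

Pooled cuts: [3, 7, 10, 22, 31]

Fragment lengths:
  3→7: 4 bp
  7→10: 3 bp
  10→22: 12 bp
  22→31: 9 bp
  31→3 (wrap): 40-31+3 = 12 bp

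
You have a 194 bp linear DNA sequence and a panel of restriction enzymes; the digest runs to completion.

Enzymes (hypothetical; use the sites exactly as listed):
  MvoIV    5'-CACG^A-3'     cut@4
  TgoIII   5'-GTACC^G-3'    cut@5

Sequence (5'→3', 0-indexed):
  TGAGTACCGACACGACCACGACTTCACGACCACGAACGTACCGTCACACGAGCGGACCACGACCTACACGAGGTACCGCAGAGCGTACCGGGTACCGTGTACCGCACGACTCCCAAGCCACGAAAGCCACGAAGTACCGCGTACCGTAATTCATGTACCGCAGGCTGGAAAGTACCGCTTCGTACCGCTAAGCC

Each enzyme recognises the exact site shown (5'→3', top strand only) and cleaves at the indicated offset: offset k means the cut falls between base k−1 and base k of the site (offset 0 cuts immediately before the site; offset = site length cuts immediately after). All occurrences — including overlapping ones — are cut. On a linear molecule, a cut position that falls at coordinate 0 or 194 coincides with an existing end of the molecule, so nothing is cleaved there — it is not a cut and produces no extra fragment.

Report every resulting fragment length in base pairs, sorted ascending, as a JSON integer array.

Scan for sites:
  MvoIV (CACGA, off=4): starts [10, 16, 24, 30, 46, 57, 66, 104, 118, 127] → cuts [14, 20, 28, 34, 50, 61, 70, 108, 122, 131]
  TgoIII (GTACCG, off=5): starts [3, 37, 72, 84, 91, 98, 133, 140, 154, 171, 181] → cuts [8, 42, 77, 89, 96, 103, 138, 145, 159, 176, 186]

Pooled cuts: [8, 14, 20, 28, 34, 42, 50, 61, 70, 77, 89, 96, 103, 108, 122, 131, 138, 145, 159, 176, 186]

Fragment lengths:
  [0,8): 8 bp
  [8,14): 6 bp
  [14,20): 6 bp
  [20,28): 8 bp
  [28,34): 6 bp
  [34,42): 8 bp
  [42,50): 8 bp
  [50,61): 11 bp
  [61,70): 9 bp
  [70,77): 7 bp
  [77,89): 12 bp
  [89,96): 7 bp
  [96,103): 7 bp
  [103,108): 5 bp
  [108,122): 14 bp
  [122,131): 9 bp
  [131,138): 7 bp
  [138,145): 7 bp
  [145,159): 14 bp
  [159,176): 17 bp
  [176,186): 10 bp
  [186,194): 8 bp

[5,6,6,6,7,7,7,7,7,8,8,8,8,8,9,9,10,11,12,14,14,17]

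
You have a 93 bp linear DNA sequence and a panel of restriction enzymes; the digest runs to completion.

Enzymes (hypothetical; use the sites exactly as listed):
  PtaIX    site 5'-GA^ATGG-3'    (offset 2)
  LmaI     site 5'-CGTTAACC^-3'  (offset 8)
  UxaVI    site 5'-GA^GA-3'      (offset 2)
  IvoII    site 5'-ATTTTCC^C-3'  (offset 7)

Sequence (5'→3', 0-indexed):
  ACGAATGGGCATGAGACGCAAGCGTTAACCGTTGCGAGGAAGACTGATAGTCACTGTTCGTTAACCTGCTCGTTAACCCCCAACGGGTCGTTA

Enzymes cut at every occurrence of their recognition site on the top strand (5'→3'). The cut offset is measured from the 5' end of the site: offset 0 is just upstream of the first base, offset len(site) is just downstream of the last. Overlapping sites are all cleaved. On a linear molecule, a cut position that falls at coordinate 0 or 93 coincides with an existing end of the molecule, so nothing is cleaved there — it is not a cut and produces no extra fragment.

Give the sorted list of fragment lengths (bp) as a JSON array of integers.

[4,10,12,15,16,36]

Per-enzyme occurrences:
  PtaIX GAATGG/2: at [2] ⇒ [4]
  LmaI CGTTAACC/8: at [22, 58, 70] ⇒ [30, 66, 78]
  UxaVI GAGA/2: at [12] ⇒ [14]
  IvoII (ATTTTCCC, off=7): no sites

All cut coordinates (distinct, sorted): [4, 14, 30, 66, 78]

Fragments:
  [0,4): 4 bp
  [4,14): 10 bp
  [14,30): 16 bp
  [30,66): 36 bp
  [66,78): 12 bp
  [78,93): 15 bp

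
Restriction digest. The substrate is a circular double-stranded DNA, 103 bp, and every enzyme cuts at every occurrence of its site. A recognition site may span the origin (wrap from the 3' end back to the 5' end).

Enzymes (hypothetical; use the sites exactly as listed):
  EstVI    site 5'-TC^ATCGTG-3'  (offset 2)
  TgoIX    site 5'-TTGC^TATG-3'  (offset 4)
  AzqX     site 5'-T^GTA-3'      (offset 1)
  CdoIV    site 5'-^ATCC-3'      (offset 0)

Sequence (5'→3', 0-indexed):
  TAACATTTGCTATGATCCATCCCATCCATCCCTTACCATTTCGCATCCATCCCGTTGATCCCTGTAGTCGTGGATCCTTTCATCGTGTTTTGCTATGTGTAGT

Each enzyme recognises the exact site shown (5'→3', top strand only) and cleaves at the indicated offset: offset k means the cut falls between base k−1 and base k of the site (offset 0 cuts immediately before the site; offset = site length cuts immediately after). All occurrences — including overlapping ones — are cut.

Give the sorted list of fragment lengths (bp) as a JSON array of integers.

[4,4,4,4,5,5,6,8,9,10,12,15,17]

Site scan:
  EstVI TCATCGTG/2: at [79] ⇒ [81]
  TgoIX TTGCTATG/4: at [6, 89] ⇒ [10, 93]
  AzqX TGTA/1: at [62, 97] ⇒ [63, 98]
  CdoIV ATCC/0: at [14, 18, 23, 27, 44, 48, 57, 73] ⇒ [14, 18, 23, 27, 44, 48, 57, 73]

All cut coordinates (distinct, sorted): [10, 14, 18, 23, 27, 44, 48, 57, 63, 73, 81, 93, 98]

Fragment lengths:
  10→14: 4 bp
  14→18: 4 bp
  18→23: 5 bp
  23→27: 4 bp
  27→44: 17 bp
  44→48: 4 bp
  48→57: 9 bp
  57→63: 6 bp
  63→73: 10 bp
  73→81: 8 bp
  81→93: 12 bp
  93→98: 5 bp
  98→10 (wrap): 103-98+10 = 15 bp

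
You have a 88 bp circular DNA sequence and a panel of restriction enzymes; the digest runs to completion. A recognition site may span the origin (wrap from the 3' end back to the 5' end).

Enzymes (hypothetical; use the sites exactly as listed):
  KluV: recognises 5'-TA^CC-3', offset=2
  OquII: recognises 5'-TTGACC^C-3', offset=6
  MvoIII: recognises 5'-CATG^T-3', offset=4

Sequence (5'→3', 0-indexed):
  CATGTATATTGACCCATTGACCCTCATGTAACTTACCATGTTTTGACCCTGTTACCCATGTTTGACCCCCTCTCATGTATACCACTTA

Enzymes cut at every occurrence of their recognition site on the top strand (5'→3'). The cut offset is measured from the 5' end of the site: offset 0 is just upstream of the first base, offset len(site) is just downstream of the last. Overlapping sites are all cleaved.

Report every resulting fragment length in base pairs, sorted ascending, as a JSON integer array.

Scan for sites:
  KluV (TACC, off=2): starts [33, 52, 79] → cuts [35, 54, 81]
  OquII (TTGACCC, off=6): starts [8, 16, 42, 61] → cuts [14, 22, 48, 67]
  MvoIII (CATGT, off=4): starts [0, 24, 36, 56, 73] → cuts [4, 28, 40, 60, 77]

All cut coordinates (distinct, sorted): [4, 14, 22, 28, 35, 40, 48, 54, 60, 67, 77, 81]

Fragment lengths:
  4→14: 10 bp
  14→22: 8 bp
  22→28: 6 bp
  28→35: 7 bp
  35→40: 5 bp
  40→48: 8 bp
  48→54: 6 bp
  54→60: 6 bp
  60→67: 7 bp
  67→77: 10 bp
  77→81: 4 bp
  81→4 (wrap): 88-81+4 = 11 bp

[4,5,6,6,6,7,7,8,8,10,10,11]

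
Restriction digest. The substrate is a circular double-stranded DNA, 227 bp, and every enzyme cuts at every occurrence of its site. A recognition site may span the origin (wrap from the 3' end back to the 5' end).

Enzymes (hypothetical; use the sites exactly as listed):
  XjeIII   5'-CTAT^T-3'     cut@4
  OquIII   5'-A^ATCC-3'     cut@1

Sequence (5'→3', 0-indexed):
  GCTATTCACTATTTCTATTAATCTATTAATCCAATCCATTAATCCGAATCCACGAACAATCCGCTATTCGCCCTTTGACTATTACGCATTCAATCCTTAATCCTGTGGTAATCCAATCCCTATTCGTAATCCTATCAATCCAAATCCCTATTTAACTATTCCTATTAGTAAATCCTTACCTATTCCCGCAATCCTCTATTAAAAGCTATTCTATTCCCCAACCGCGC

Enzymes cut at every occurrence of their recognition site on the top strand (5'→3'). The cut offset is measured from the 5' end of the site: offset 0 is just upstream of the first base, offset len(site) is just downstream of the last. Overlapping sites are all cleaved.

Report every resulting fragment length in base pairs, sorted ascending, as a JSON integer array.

[2,5,5,5,5,6,6,6,6,6,7,7,7,8,8,8,8,8,9,9,9,10,10,11,11,12,15,18]

Per-enzyme occurrences:
  XjeIII CTATT/4: at [1, 8, 14, 22, 63, 78, 119, 147, 155, 161, 179, 195, 205, 210] ⇒ [5, 12, 18, 26, 67, 82, 123, 151, 159, 165, 183, 199, 209, 214]
  OquIII AATCC/1: at [27, 32, 40, 46, 57, 91, 98, 109, 114, 127, 136, 142, 170, 189] ⇒ [28, 33, 41, 47, 58, 92, 99, 110, 115, 128, 137, 143, 171, 190]

Pooled cuts: [5, 12, 18, 26, 28, 33, 41, 47, 58, 67, 82, 92, 99, 110, 115, 123, 128, 137, 143, 151, 159, 165, 171, 183, 190, 199, 209, 214]

Fragment lengths:
  5→12: 7 bp
  12→18: 6 bp
  18→26: 8 bp
  26→28: 2 bp
  28→33: 5 bp
  33→41: 8 bp
  41→47: 6 bp
  47→58: 11 bp
  58→67: 9 bp
  67→82: 15 bp
  82→92: 10 bp
  92→99: 7 bp
  99→110: 11 bp
  110→115: 5 bp
  115→123: 8 bp
  123→128: 5 bp
  128→137: 9 bp
  137→143: 6 bp
  143→151: 8 bp
  151→159: 8 bp
  159→165: 6 bp
  165→171: 6 bp
  171→183: 12 bp
  183→190: 7 bp
  190→199: 9 bp
  199→209: 10 bp
  209→214: 5 bp
  214→5 (wrap): 227-214+5 = 18 bp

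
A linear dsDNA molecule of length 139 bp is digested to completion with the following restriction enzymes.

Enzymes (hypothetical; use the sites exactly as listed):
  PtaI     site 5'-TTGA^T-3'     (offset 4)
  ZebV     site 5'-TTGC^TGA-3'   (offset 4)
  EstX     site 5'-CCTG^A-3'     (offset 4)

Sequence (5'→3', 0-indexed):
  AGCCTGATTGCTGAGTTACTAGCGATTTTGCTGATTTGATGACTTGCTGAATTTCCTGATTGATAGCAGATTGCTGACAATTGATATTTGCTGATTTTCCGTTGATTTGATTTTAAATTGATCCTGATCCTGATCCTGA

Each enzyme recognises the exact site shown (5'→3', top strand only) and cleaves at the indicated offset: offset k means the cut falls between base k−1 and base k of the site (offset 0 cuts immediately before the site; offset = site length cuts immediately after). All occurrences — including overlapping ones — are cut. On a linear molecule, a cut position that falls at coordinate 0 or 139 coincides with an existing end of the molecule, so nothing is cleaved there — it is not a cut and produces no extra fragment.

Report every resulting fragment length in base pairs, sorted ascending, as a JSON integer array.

[1,5,5,5,5,6,6,6,7,8,8,10,11,11,11,14,20]

Scan for sites:
  PtaI TTGAT/4: at [35, 59, 80, 101, 106, 117] ⇒ [39, 63, 84, 105, 110, 121]
  ZebV TTGCTGA/4: at [7, 27, 43, 70, 87] ⇒ [11, 31, 47, 74, 91]
  EstX CCTGA/4: at [2, 54, 122, 128, 134] ⇒ [6, 58, 126, 132, 138]

Pooled cuts: [6, 11, 31, 39, 47, 58, 63, 74, 84, 91, 105, 110, 121, 126, 132, 138]

Fragment lengths:
  [0,6): 6 bp
  [6,11): 5 bp
  [11,31): 20 bp
  [31,39): 8 bp
  [39,47): 8 bp
  [47,58): 11 bp
  [58,63): 5 bp
  [63,74): 11 bp
  [74,84): 10 bp
  [84,91): 7 bp
  [91,105): 14 bp
  [105,110): 5 bp
  [110,121): 11 bp
  [121,126): 5 bp
  [126,132): 6 bp
  [132,138): 6 bp
  [138,139): 1 bp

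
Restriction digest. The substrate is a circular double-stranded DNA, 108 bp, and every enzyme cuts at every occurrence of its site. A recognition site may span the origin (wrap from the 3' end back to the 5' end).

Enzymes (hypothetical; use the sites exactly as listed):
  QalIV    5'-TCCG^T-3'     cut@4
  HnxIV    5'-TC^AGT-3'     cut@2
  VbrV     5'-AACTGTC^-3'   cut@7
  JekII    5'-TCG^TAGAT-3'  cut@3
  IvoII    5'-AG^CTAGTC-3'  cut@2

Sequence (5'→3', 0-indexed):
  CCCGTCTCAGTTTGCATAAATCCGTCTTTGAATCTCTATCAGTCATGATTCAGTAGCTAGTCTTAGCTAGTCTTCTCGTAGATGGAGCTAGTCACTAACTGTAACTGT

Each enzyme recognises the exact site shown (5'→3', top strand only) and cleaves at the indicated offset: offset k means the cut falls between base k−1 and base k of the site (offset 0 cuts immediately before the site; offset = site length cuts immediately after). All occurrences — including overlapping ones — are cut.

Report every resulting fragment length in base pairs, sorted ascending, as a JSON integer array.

Per-enzyme occurrences:
  QalIV TCCGT/4: at [20] ⇒ [24]
  HnxIV TCAGT/2: at [6, 38, 49] ⇒ [8, 40, 51]
  VbrV AACTGTC/7: at [102] ⇒ [1]
  JekII TCGTAGAT/3: at [75] ⇒ [78]
  IvoII AGCTAGTC/2: at [54, 64, 85] ⇒ [56, 66, 87]

All cut coordinates (distinct, sorted): [1, 8, 24, 40, 51, 56, 66, 78, 87]

Fragments:
  1→8: 7 bp
  8→24: 16 bp
  24→40: 16 bp
  40→51: 11 bp
  51→56: 5 bp
  56→66: 10 bp
  66→78: 12 bp
  78→87: 9 bp
  87→1 (wrap): 108-87+1 = 22 bp

[5,7,9,10,11,12,16,16,22]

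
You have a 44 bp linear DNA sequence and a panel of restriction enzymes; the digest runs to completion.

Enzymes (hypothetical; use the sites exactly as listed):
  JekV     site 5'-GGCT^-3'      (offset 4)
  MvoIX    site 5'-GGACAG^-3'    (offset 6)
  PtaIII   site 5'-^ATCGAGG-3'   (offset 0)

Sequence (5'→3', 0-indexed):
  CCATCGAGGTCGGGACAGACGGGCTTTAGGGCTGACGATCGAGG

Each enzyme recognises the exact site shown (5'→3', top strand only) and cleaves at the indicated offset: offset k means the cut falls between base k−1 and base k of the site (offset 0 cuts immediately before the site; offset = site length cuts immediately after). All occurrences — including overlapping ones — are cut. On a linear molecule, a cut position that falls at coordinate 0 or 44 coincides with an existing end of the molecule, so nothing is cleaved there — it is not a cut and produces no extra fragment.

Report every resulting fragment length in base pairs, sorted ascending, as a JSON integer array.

[2,4,7,7,8,16]

Site scan:
  JekV GGCT/4: at [21, 29] ⇒ [25, 33]
  MvoIX GGACAG/6: at [12] ⇒ [18]
  PtaIII ATCGAGG/0: at [2, 37] ⇒ [2, 37]

All cut coordinates (distinct, sorted): [2, 18, 25, 33, 37]

Fragment lengths:
  [0,2): 2 bp
  [2,18): 16 bp
  [18,25): 7 bp
  [25,33): 8 bp
  [33,37): 4 bp
  [37,44): 7 bp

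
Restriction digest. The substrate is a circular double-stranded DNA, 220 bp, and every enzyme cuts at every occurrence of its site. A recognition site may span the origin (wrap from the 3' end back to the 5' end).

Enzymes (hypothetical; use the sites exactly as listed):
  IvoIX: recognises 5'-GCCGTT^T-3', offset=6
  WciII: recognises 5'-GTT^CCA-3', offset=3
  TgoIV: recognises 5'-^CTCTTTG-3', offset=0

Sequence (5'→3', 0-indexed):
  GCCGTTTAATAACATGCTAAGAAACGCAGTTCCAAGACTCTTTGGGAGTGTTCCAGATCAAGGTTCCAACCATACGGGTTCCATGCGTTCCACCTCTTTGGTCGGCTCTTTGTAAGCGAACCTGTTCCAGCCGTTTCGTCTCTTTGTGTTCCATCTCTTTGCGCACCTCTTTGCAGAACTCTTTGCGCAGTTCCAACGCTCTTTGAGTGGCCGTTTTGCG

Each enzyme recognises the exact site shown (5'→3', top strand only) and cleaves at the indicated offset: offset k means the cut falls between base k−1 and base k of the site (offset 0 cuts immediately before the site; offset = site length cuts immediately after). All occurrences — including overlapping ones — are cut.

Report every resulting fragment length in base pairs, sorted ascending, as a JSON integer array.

[4,4,4,6,6,9,9,11,11,12,12,12,13,14,15,15,17,21,25]

Site scan:
  IvoIX GCCGTTT/6: at [0, 129, 209] ⇒ [6, 135, 215]
  WciII GTTCCA/3: at [28, 49, 62, 77, 86, 123, 147, 189] ⇒ [31, 52, 65, 80, 89, 126, 150, 192]
  TgoIV CTCTTTG/0: at [37, 93, 105, 139, 154, 166, 178, 198] ⇒ [37, 93, 105, 139, 154, 166, 178, 198]

Pooled cuts: [6, 31, 37, 52, 65, 80, 89, 93, 105, 126, 135, 139, 150, 154, 166, 178, 192, 198, 215]

Fragment lengths:
  6→31: 25 bp
  31→37: 6 bp
  37→52: 15 bp
  52→65: 13 bp
  65→80: 15 bp
  80→89: 9 bp
  89→93: 4 bp
  93→105: 12 bp
  105→126: 21 bp
  126→135: 9 bp
  135→139: 4 bp
  139→150: 11 bp
  150→154: 4 bp
  154→166: 12 bp
  166→178: 12 bp
  178→192: 14 bp
  192→198: 6 bp
  198→215: 17 bp
  215→6 (wrap): 220-215+6 = 11 bp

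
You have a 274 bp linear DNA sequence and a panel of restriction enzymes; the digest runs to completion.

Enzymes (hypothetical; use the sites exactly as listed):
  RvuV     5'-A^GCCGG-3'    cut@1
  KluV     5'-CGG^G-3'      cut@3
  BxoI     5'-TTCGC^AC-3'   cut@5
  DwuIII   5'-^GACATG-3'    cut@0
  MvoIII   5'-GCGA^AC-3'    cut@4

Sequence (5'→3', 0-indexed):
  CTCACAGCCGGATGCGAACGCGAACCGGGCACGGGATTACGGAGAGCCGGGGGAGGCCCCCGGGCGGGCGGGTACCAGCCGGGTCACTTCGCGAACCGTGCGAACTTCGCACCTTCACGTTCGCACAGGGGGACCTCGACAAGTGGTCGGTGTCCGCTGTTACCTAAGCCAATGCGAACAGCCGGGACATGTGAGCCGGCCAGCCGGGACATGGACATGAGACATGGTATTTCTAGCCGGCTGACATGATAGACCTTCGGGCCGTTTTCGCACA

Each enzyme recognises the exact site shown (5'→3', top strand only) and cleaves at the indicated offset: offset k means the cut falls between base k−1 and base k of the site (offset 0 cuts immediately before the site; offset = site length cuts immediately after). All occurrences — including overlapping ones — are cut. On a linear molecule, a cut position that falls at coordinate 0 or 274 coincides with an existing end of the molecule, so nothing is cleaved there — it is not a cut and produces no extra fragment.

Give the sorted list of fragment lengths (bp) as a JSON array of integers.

[3,3,4,4,5,5,5,5,5,6,6,6,6,6,7,7,7,8,9,9,11,11,11,12,13,14,15,18,53]

Site scan:
  RvuV AGCCGG/1: at [5, 44, 76, 179, 193, 201, 234] ⇒ [6, 45, 77, 180, 194, 202, 235]
  KluV CGGG/3: at [25, 31, 47, 60, 64, 68, 79, 182, 204, 257] ⇒ [28, 34, 50, 63, 67, 71, 82, 185, 207, 260]
  BxoI TTCGCAC/5: at [105, 119, 266] ⇒ [110, 124, 271]
  DwuIII GACATG/0: at [185, 207, 213, 220, 242] ⇒ [185, 207, 213, 220, 242]
  MvoIII GCGAAC/4: at [13, 19, 90, 99, 173] ⇒ [17, 23, 94, 103, 177]

All cut coordinates (distinct, sorted): [6, 17, 23, 28, 34, 45, 50, 63, 67, 71, 77, 82, 94, 103, 110, 124, 177, 180, 185, 194, 202, 207, 213, 220, 235, 242, 260, 271]

Fragments:
  [0,6): 6 bp
  [6,17): 11 bp
  [17,23): 6 bp
  [23,28): 5 bp
  [28,34): 6 bp
  [34,45): 11 bp
  [45,50): 5 bp
  [50,63): 13 bp
  [63,67): 4 bp
  [67,71): 4 bp
  [71,77): 6 bp
  [77,82): 5 bp
  [82,94): 12 bp
  [94,103): 9 bp
  [103,110): 7 bp
  [110,124): 14 bp
  [124,177): 53 bp
  [177,180): 3 bp
  [180,185): 5 bp
  [185,194): 9 bp
  [194,202): 8 bp
  [202,207): 5 bp
  [207,213): 6 bp
  [213,220): 7 bp
  [220,235): 15 bp
  [235,242): 7 bp
  [242,260): 18 bp
  [260,271): 11 bp
  [271,274): 3 bp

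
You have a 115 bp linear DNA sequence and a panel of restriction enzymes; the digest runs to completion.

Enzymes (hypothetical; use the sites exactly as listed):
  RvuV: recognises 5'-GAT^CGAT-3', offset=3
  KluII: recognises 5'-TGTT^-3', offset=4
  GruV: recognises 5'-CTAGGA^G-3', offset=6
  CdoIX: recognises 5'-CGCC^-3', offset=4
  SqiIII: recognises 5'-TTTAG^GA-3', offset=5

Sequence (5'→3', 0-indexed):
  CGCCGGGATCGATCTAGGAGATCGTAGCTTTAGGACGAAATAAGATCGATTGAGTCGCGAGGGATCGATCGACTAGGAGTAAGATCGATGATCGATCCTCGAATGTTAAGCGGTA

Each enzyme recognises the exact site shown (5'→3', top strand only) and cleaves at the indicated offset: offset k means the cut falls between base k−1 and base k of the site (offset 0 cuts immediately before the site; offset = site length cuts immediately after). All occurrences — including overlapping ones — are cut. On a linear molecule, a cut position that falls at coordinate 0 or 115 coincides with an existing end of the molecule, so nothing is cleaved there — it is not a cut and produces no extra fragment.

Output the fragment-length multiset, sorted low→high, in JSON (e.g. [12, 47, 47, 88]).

[4,5,7,7,8,10,13,13,14,15,19]

Per-enzyme occurrences:
  RvuV GATCGAT/3: at [6, 43, 62, 82, 89] ⇒ [9, 46, 65, 85, 92]
  KluII TGTT/4: at [103] ⇒ [107]
  GruV CTAGGAG/6: at [13, 72] ⇒ [19, 78]
  CdoIX CGCC/4: at [0] ⇒ [4]
  SqiIII TTTAGGA/5: at [28] ⇒ [33]

Pooled cuts: [4, 9, 19, 33, 46, 65, 78, 85, 92, 107]

Fragment lengths:
  [0,4): 4 bp
  [4,9): 5 bp
  [9,19): 10 bp
  [19,33): 14 bp
  [33,46): 13 bp
  [46,65): 19 bp
  [65,78): 13 bp
  [78,85): 7 bp
  [85,92): 7 bp
  [92,107): 15 bp
  [107,115): 8 bp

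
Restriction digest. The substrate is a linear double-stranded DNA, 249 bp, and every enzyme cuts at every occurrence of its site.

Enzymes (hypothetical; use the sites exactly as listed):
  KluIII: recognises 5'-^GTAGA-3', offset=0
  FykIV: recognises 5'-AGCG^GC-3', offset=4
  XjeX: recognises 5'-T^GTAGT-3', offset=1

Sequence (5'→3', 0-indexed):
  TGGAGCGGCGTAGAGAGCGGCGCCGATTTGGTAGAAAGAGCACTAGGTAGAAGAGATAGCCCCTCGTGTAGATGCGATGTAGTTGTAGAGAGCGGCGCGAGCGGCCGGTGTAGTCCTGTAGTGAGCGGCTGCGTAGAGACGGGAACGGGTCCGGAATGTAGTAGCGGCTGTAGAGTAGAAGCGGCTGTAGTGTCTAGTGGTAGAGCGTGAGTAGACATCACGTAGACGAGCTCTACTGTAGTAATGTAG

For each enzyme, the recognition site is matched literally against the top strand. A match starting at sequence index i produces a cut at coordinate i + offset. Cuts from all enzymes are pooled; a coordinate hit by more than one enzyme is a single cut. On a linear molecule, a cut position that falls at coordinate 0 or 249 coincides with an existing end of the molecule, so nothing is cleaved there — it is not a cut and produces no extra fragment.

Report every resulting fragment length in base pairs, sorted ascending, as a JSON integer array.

Site scan:
  KluIII (GTAGA, off=0): starts [9, 30, 46, 67, 84, 132, 169, 174, 199, 210, 221] → cuts [9, 30, 46, 67, 84, 132, 169, 174, 199, 210, 221]
  FykIV (AGCGGC, off=4): starts [3, 15, 90, 99, 123, 162, 179] → cuts [7, 19, 94, 103, 127, 166, 183]
  XjeX (TGTAGT, off=1): starts [77, 108, 116, 156, 185, 236] → cuts [78, 109, 117, 157, 186, 237]

All cut coordinates (distinct, sorted): [7, 9, 19, 30, 46, 67, 78, 84, 94, 103, 109, 117, 127, 132, 157, 166, 169, 174, 183, 186, 199, 210, 221, 237]

Fragments:
  [0,7): 7 bp
  [7,9): 2 bp
  [9,19): 10 bp
  [19,30): 11 bp
  [30,46): 16 bp
  [46,67): 21 bp
  [67,78): 11 bp
  [78,84): 6 bp
  [84,94): 10 bp
  [94,103): 9 bp
  [103,109): 6 bp
  [109,117): 8 bp
  [117,127): 10 bp
  [127,132): 5 bp
  [132,157): 25 bp
  [157,166): 9 bp
  [166,169): 3 bp
  [169,174): 5 bp
  [174,183): 9 bp
  [183,186): 3 bp
  [186,199): 13 bp
  [199,210): 11 bp
  [210,221): 11 bp
  [221,237): 16 bp
  [237,249): 12 bp

[2,3,3,5,5,6,6,7,8,9,9,9,10,10,10,11,11,11,11,12,13,16,16,21,25]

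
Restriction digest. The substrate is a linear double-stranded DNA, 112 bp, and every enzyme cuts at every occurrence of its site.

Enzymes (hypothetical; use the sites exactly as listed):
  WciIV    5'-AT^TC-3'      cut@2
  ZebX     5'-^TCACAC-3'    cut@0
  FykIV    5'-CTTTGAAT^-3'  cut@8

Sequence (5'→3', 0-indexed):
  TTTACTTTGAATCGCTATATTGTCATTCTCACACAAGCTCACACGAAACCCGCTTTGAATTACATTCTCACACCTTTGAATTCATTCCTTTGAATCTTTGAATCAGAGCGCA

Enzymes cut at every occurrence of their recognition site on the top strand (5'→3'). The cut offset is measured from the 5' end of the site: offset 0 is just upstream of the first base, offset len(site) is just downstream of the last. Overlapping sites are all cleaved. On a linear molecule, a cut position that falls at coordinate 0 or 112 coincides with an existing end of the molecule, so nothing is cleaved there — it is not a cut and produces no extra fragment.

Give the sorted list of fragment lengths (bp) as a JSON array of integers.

Scan for sites:
  WciIV ATTC/2: at [24, 63, 79, 83] ⇒ [26, 65, 81, 85]
  ZebX TCACAC/0: at [28, 38, 67] ⇒ [28, 38, 67]
  FykIV CTTTGAAT/8: at [4, 52, 73, 87, 95] ⇒ [12, 60, 81, 95, 103]

All cut coordinates (distinct, sorted): [12, 26, 28, 38, 60, 65, 67, 81, 85, 95, 103]

Fragment lengths:
  [0,12): 12 bp
  [12,26): 14 bp
  [26,28): 2 bp
  [28,38): 10 bp
  [38,60): 22 bp
  [60,65): 5 bp
  [65,67): 2 bp
  [67,81): 14 bp
  [81,85): 4 bp
  [85,95): 10 bp
  [95,103): 8 bp
  [103,112): 9 bp

[2,2,4,5,8,9,10,10,12,14,14,22]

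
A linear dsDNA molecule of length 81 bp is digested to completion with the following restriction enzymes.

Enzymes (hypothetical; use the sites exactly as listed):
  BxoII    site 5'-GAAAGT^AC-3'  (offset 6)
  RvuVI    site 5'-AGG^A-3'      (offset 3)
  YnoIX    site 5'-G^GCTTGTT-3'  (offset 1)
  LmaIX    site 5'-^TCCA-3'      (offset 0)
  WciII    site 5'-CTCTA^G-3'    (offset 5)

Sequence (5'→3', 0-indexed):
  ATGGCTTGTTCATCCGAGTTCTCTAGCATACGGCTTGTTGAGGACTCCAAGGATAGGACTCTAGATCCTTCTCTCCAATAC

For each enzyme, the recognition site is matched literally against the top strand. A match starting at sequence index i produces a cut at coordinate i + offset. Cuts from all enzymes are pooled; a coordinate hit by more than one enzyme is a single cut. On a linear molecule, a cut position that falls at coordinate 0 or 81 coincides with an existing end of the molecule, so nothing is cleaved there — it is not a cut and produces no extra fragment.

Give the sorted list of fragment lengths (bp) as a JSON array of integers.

[2,3,5,6,7,7,8,10,11,22]

Site scan:
  BxoII (GAAAGTAC, off=6): no sites
  RvuVI (AGGA, off=3): starts [40, 49, 54] → cuts [43, 52, 57]
  YnoIX (GGCTTGTT, off=1): starts [2, 31] → cuts [3, 32]
  LmaIX (TCCA, off=0): starts [45, 73] → cuts [45, 73]
  WciII (CTCTAG, off=5): starts [20, 58] → cuts [25, 63]

Pooled cuts: [3, 25, 32, 43, 45, 52, 57, 63, 73]

Fragments:
  [0,3): 3 bp
  [3,25): 22 bp
  [25,32): 7 bp
  [32,43): 11 bp
  [43,45): 2 bp
  [45,52): 7 bp
  [52,57): 5 bp
  [57,63): 6 bp
  [63,73): 10 bp
  [73,81): 8 bp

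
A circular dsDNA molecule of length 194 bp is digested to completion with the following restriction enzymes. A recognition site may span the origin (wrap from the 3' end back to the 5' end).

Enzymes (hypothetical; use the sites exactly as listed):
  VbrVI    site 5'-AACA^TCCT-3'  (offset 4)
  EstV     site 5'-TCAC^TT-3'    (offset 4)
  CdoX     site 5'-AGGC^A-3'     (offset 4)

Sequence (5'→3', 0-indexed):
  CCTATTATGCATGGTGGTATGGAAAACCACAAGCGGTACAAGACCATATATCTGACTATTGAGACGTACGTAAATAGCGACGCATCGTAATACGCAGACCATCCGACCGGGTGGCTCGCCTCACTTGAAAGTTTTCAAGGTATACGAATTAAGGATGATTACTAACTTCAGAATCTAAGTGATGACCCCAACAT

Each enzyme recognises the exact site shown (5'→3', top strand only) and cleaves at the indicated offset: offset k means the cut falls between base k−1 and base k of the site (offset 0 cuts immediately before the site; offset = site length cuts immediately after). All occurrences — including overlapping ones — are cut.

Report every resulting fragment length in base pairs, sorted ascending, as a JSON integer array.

[69,125]

Per-enzyme occurrences:
  VbrVI (AACATCCT, off=4): starts [189] → cuts [193]
  EstV (TCACTT, off=4): starts [120] → cuts [124]
  CdoX (AGGCA, off=4): no sites

Pooled cuts: [124, 193]

Fragments:
  124→193: 69 bp
  193→124 (wrap): 194-193+124 = 125 bp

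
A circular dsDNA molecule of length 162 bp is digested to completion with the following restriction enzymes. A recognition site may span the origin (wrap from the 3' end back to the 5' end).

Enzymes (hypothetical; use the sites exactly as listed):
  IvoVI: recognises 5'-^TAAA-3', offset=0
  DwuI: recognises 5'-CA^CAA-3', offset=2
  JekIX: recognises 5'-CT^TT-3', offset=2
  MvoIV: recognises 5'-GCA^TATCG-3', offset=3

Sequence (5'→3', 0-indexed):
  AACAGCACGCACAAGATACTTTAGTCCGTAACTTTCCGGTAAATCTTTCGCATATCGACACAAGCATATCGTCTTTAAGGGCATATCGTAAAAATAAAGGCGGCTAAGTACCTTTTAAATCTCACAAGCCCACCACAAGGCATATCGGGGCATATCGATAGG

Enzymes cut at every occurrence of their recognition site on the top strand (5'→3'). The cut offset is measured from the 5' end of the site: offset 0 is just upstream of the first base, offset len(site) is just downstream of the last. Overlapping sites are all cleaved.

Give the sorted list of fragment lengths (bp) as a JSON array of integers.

Scan for sites:
  IvoVI TAAA/0: at [39, 88, 94, 115] ⇒ [39, 88, 94, 115]
  DwuI CACAA/2: at [9, 58, 122, 133] ⇒ [11, 60, 124, 135]
  JekIX CTTT/2: at [18, 31, 44, 72, 111] ⇒ [20, 33, 46, 74, 113]
  MvoIV GCATATCG/3: at [49, 63, 80, 139, 149] ⇒ [52, 66, 83, 142, 152]

All cut coordinates (distinct, sorted): [11, 20, 33, 39, 46, 52, 60, 66, 74, 83, 88, 94, 113, 115, 124, 135, 142, 152]

Fragments:
  11→20: 9 bp
  20→33: 13 bp
  33→39: 6 bp
  39→46: 7 bp
  46→52: 6 bp
  52→60: 8 bp
  60→66: 6 bp
  66→74: 8 bp
  74→83: 9 bp
  83→88: 5 bp
  88→94: 6 bp
  94→113: 19 bp
  113→115: 2 bp
  115→124: 9 bp
  124→135: 11 bp
  135→142: 7 bp
  142→152: 10 bp
  152→11 (wrap): 162-152+11 = 21 bp

[2,5,6,6,6,6,7,7,8,8,9,9,9,10,11,13,19,21]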